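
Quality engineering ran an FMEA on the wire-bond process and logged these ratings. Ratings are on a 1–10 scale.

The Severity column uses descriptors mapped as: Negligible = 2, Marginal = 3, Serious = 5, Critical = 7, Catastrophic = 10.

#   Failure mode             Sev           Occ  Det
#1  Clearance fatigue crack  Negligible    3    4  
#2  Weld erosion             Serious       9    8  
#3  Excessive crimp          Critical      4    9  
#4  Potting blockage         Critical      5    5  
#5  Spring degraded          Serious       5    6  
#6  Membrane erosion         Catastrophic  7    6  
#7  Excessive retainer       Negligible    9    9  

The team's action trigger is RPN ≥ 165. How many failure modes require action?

4

RPN = Severity × Occurrence × Detection:
  #1: 2 × 3 × 4 = 24
  #2: 5 × 9 × 8 = 360
  #3: 7 × 4 × 9 = 252
  #4: 7 × 5 × 5 = 175
  #5: 5 × 5 × 6 = 150
  #6: 10 × 7 × 6 = 420
  #7: 2 × 9 × 9 = 162
Modes with RPN ≥ 165: #2 (360), #3 (252), #4 (175), #6 (420) → 4.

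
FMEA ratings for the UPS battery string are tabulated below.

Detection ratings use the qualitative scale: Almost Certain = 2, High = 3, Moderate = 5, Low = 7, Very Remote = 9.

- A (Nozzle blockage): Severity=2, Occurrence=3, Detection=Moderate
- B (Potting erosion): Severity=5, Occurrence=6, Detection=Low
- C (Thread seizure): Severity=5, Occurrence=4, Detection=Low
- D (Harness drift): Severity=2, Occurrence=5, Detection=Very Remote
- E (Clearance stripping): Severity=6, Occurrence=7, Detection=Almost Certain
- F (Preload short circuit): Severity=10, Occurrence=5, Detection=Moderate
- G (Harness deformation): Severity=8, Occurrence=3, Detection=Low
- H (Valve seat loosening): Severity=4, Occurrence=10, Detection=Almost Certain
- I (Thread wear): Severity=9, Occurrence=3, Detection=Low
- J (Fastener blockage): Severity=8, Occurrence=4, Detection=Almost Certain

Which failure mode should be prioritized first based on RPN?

F

RPN = Severity × Occurrence × Detection:
  A: 2 × 3 × 5 = 30
  B: 5 × 6 × 7 = 210
  C: 5 × 4 × 7 = 140
  D: 2 × 5 × 9 = 90
  E: 6 × 7 × 2 = 84
  F: 10 × 5 × 5 = 250
  G: 8 × 3 × 7 = 168
  H: 4 × 10 × 2 = 80
  I: 9 × 3 × 7 = 189
  J: 8 × 4 × 2 = 64
Highest RPN is 250 → F.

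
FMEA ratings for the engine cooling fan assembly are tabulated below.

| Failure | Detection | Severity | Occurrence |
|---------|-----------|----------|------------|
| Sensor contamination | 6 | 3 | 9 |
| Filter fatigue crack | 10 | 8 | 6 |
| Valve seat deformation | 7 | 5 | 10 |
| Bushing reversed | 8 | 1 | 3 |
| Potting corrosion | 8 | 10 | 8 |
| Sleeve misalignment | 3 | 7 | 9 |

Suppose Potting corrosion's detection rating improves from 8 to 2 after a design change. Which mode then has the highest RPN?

Filter fatigue crack

RPN = Severity × Occurrence × Detection:
  Sensor contamination: 3 × 9 × 6 = 162
  Filter fatigue crack: 8 × 6 × 10 = 480
  Valve seat deformation: 5 × 10 × 7 = 350
  Bushing reversed: 1 × 3 × 8 = 24
  Potting corrosion: 10 × 8 × 8 = 640
  Sleeve misalignment: 7 × 9 × 3 = 189
After action: Potting corrosion → 10 × 8 × 2 = 160.
Revised RPNs: Filter fatigue crack=480, Valve seat deformation=350, Sleeve misalignment=189, Sensor contamination=162, Potting corrosion=160, Bushing reversed=24.
Highest is now Filter fatigue crack (480).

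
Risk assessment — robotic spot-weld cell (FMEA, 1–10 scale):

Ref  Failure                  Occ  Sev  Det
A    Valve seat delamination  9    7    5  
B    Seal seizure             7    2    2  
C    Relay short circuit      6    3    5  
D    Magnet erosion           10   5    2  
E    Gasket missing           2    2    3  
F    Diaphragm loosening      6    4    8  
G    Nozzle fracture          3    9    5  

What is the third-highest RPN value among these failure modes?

RPN = Severity × Occurrence × Detection:
  A: 7 × 9 × 5 = 315
  B: 2 × 7 × 2 = 28
  C: 3 × 6 × 5 = 90
  D: 5 × 10 × 2 = 100
  E: 2 × 2 × 3 = 12
  F: 4 × 6 × 8 = 192
  G: 9 × 3 × 5 = 135
Sorted descending: 315, 192, 135, 100, 90, 28, 12.
The third-highest RPN is 135 (G).

135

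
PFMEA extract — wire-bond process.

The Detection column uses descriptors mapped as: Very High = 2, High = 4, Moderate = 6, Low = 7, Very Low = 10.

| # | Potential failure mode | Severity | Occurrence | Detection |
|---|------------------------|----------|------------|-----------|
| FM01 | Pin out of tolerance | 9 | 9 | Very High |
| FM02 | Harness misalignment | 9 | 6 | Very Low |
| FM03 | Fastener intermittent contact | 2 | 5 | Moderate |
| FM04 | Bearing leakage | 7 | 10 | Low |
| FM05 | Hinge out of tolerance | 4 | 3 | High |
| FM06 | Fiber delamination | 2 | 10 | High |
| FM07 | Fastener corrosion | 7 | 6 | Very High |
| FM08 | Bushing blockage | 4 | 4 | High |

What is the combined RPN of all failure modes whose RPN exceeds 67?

1356

RPN = Severity × Occurrence × Detection:
  FM01: 9 × 9 × 2 = 162
  FM02: 9 × 6 × 10 = 540
  FM03: 2 × 5 × 6 = 60
  FM04: 7 × 10 × 7 = 490
  FM05: 4 × 3 × 4 = 48
  FM06: 2 × 10 × 4 = 80
  FM07: 7 × 6 × 2 = 84
  FM08: 4 × 4 × 4 = 64
RPN > 67: FM01 (162), FM02 (540), FM04 (490), FM06 (80), FM07 (84).
Sum: 162 + 540 + 490 + 80 + 84 = 1356.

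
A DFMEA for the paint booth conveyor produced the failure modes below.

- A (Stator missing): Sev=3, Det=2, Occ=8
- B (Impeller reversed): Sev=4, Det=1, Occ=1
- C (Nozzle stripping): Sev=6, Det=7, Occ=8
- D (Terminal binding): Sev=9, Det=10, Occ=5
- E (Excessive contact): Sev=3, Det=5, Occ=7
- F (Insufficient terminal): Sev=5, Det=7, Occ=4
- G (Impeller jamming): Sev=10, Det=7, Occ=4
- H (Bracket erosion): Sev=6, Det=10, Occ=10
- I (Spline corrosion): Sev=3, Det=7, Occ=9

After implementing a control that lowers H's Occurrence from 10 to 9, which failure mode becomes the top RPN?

H

RPN = Severity × Occurrence × Detection:
  A: 3 × 8 × 2 = 48
  B: 4 × 1 × 1 = 4
  C: 6 × 8 × 7 = 336
  D: 9 × 5 × 10 = 450
  E: 3 × 7 × 5 = 105
  F: 5 × 4 × 7 = 140
  G: 10 × 4 × 7 = 280
  H: 6 × 10 × 10 = 600
  I: 3 × 9 × 7 = 189
After action: H → 6 × 9 × 10 = 540.
Revised RPNs: H=540, D=450, C=336, G=280, I=189, F=140, E=105, A=48, B=4.
Highest is now H (540).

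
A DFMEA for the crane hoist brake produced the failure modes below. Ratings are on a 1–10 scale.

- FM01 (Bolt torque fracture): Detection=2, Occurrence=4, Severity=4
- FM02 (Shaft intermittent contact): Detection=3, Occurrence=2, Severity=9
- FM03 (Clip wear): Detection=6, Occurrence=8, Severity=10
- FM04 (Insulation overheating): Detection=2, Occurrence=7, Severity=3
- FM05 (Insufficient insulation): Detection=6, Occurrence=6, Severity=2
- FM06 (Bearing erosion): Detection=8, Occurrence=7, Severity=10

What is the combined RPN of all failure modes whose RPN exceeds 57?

RPN = Severity × Occurrence × Detection:
  FM01: 4 × 4 × 2 = 32
  FM02: 9 × 2 × 3 = 54
  FM03: 10 × 8 × 6 = 480
  FM04: 3 × 7 × 2 = 42
  FM05: 2 × 6 × 6 = 72
  FM06: 10 × 7 × 8 = 560
RPN > 57: FM03 (480), FM05 (72), FM06 (560).
Sum: 480 + 72 + 560 = 1112.

1112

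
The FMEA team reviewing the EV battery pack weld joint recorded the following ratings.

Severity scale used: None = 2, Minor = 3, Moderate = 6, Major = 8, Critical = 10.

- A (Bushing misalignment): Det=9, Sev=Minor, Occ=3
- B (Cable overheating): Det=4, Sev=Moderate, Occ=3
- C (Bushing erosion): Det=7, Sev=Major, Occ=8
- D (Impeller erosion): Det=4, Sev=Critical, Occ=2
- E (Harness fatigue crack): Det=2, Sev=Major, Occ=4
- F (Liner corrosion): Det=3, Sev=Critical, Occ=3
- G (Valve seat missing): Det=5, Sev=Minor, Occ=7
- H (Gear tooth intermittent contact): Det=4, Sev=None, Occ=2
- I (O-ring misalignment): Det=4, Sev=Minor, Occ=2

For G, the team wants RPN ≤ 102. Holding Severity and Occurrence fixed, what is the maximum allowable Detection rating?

G: S=3, O=7, D=5 → current RPN = 105.
Fixed product = 21. Need 21 × D ≤ 102, so D ≤ 102/21 = 4.86.
Maximum integer Detection rating = 4 (gives RPN 84; D=5 would give 105 > 102).

4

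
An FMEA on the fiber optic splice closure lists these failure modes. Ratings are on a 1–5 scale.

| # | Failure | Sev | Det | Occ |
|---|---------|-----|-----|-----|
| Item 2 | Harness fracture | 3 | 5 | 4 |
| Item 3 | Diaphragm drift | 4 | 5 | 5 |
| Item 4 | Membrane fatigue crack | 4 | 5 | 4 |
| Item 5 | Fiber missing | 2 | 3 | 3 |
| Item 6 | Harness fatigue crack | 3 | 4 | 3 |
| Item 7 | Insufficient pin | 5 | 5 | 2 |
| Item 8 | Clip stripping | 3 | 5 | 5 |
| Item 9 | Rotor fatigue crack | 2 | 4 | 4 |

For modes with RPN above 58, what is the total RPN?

RPN = Severity × Occurrence × Detection:
  Item 2: 3 × 4 × 5 = 60
  Item 3: 4 × 5 × 5 = 100
  Item 4: 4 × 4 × 5 = 80
  Item 5: 2 × 3 × 3 = 18
  Item 6: 3 × 3 × 4 = 36
  Item 7: 5 × 2 × 5 = 50
  Item 8: 3 × 5 × 5 = 75
  Item 9: 2 × 4 × 4 = 32
RPN > 58: Item 2 (60), Item 3 (100), Item 4 (80), Item 8 (75).
Sum: 60 + 100 + 80 + 75 = 315.

315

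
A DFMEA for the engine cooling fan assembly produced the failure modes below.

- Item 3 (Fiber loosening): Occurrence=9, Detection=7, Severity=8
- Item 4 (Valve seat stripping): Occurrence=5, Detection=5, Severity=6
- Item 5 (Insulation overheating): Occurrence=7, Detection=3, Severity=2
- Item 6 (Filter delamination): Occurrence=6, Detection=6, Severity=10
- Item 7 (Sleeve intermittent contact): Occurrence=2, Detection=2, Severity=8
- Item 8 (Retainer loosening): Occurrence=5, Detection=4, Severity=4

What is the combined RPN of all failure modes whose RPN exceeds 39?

1136

RPN = Severity × Occurrence × Detection:
  Item 3: 8 × 9 × 7 = 504
  Item 4: 6 × 5 × 5 = 150
  Item 5: 2 × 7 × 3 = 42
  Item 6: 10 × 6 × 6 = 360
  Item 7: 8 × 2 × 2 = 32
  Item 8: 4 × 5 × 4 = 80
RPN > 39: Item 3 (504), Item 4 (150), Item 5 (42), Item 6 (360), Item 8 (80).
Sum: 504 + 150 + 42 + 360 + 80 = 1136.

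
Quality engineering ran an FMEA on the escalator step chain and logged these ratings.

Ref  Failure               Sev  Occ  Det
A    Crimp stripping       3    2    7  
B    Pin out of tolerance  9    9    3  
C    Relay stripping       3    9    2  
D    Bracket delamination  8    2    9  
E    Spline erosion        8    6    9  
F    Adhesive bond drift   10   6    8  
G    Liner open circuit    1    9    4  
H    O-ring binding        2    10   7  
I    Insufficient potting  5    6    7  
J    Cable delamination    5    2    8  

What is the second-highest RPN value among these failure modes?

432

RPN = Severity × Occurrence × Detection:
  A: 3 × 2 × 7 = 42
  B: 9 × 9 × 3 = 243
  C: 3 × 9 × 2 = 54
  D: 8 × 2 × 9 = 144
  E: 8 × 6 × 9 = 432
  F: 10 × 6 × 8 = 480
  G: 1 × 9 × 4 = 36
  H: 2 × 10 × 7 = 140
  I: 5 × 6 × 7 = 210
  J: 5 × 2 × 8 = 80
Sorted descending: 480, 432, 243, 210, 144, 140, 80, 54, 42, 36.
The second-highest RPN is 432 (E).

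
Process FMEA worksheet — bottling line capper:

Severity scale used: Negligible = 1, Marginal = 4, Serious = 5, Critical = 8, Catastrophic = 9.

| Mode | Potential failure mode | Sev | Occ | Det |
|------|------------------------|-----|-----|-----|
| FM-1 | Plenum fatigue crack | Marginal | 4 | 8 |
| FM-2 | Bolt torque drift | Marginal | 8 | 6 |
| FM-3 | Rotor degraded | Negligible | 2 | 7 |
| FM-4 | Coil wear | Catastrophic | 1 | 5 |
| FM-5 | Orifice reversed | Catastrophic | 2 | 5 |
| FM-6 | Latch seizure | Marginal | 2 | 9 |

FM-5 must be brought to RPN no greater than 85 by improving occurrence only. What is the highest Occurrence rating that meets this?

FM-5: S=9, O=2, D=5 → current RPN = 90.
Fixed product = 45. Need 45 × O ≤ 85, so O ≤ 85/45 = 1.89.
Maximum integer Occurrence rating = 1 (gives RPN 45; O=2 would give 90 > 85).

1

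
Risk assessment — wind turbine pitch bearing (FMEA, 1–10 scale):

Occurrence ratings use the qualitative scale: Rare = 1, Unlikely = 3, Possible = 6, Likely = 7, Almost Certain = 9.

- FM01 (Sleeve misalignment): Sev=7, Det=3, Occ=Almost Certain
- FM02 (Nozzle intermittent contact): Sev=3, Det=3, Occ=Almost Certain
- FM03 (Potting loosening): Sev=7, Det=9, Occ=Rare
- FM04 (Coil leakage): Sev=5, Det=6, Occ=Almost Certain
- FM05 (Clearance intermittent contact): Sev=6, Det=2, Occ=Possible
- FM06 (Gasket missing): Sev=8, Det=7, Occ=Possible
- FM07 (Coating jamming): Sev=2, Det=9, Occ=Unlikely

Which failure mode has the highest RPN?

RPN = Severity × Occurrence × Detection:
  FM01: 7 × 9 × 3 = 189
  FM02: 3 × 9 × 3 = 81
  FM03: 7 × 1 × 9 = 63
  FM04: 5 × 9 × 6 = 270
  FM05: 6 × 6 × 2 = 72
  FM06: 8 × 6 × 7 = 336
  FM07: 2 × 3 × 9 = 54
Highest RPN is 336 → FM06.

FM06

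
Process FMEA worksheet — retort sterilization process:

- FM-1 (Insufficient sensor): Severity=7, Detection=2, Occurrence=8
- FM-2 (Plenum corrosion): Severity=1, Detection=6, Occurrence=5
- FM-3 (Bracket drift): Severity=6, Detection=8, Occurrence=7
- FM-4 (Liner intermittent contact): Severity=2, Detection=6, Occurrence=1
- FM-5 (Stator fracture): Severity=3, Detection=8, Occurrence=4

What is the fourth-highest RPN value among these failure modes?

RPN = Severity × Occurrence × Detection:
  FM-1: 7 × 8 × 2 = 112
  FM-2: 1 × 5 × 6 = 30
  FM-3: 6 × 7 × 8 = 336
  FM-4: 2 × 1 × 6 = 12
  FM-5: 3 × 4 × 8 = 96
Sorted descending: 336, 112, 96, 30, 12.
The fourth-highest RPN is 30 (FM-2).

30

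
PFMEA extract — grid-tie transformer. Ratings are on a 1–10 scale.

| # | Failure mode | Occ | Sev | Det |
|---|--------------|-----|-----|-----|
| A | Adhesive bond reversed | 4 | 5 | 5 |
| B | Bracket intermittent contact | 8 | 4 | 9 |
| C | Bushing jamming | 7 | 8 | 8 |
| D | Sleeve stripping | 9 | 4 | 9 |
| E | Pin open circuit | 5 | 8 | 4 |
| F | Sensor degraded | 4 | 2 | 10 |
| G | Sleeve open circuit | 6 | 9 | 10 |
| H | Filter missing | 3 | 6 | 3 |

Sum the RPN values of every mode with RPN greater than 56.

1940

RPN = Severity × Occurrence × Detection:
  A: 5 × 4 × 5 = 100
  B: 4 × 8 × 9 = 288
  C: 8 × 7 × 8 = 448
  D: 4 × 9 × 9 = 324
  E: 8 × 5 × 4 = 160
  F: 2 × 4 × 10 = 80
  G: 9 × 6 × 10 = 540
  H: 6 × 3 × 3 = 54
RPN > 56: A (100), B (288), C (448), D (324), E (160), F (80), G (540).
Sum: 100 + 288 + 448 + 324 + 160 + 80 + 540 = 1940.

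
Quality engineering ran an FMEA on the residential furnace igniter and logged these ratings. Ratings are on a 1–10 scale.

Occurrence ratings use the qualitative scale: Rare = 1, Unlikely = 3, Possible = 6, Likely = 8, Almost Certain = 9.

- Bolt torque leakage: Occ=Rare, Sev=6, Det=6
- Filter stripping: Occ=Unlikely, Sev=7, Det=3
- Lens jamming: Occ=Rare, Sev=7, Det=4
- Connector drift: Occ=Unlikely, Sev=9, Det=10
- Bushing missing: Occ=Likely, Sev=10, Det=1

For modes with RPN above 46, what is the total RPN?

413

RPN = Severity × Occurrence × Detection:
  Bolt torque leakage: 6 × 1 × 6 = 36
  Filter stripping: 7 × 3 × 3 = 63
  Lens jamming: 7 × 1 × 4 = 28
  Connector drift: 9 × 3 × 10 = 270
  Bushing missing: 10 × 8 × 1 = 80
RPN > 46: Filter stripping (63), Connector drift (270), Bushing missing (80).
Sum: 63 + 270 + 80 = 413.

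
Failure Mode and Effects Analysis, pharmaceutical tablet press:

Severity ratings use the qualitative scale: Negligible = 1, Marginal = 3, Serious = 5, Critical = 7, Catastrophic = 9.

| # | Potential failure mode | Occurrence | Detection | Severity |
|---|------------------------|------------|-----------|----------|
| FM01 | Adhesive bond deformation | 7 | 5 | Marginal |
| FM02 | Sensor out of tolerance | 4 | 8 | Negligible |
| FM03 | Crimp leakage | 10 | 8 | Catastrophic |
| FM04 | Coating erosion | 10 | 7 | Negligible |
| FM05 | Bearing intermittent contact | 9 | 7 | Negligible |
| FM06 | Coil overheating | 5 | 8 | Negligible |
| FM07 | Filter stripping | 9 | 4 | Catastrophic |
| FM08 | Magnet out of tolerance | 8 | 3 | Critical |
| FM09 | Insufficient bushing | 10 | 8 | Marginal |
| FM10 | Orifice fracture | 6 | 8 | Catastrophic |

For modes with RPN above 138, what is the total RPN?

RPN = Severity × Occurrence × Detection:
  FM01: 3 × 7 × 5 = 105
  FM02: 1 × 4 × 8 = 32
  FM03: 9 × 10 × 8 = 720
  FM04: 1 × 10 × 7 = 70
  FM05: 1 × 9 × 7 = 63
  FM06: 1 × 5 × 8 = 40
  FM07: 9 × 9 × 4 = 324
  FM08: 7 × 8 × 3 = 168
  FM09: 3 × 10 × 8 = 240
  FM10: 9 × 6 × 8 = 432
RPN > 138: FM03 (720), FM07 (324), FM08 (168), FM09 (240), FM10 (432).
Sum: 720 + 324 + 168 + 240 + 432 = 1884.

1884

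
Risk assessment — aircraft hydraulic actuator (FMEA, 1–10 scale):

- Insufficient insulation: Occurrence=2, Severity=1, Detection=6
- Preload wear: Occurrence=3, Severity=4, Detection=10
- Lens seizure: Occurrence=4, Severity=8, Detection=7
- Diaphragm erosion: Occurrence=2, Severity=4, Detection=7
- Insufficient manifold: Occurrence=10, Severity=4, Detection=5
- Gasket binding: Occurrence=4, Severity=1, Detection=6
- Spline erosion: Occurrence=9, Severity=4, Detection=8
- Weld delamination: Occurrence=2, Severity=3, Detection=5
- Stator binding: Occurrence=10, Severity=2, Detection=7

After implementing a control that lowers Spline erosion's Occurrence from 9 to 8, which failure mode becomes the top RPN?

Spline erosion

RPN = Severity × Occurrence × Detection:
  Insufficient insulation: 1 × 2 × 6 = 12
  Preload wear: 4 × 3 × 10 = 120
  Lens seizure: 8 × 4 × 7 = 224
  Diaphragm erosion: 4 × 2 × 7 = 56
  Insufficient manifold: 4 × 10 × 5 = 200
  Gasket binding: 1 × 4 × 6 = 24
  Spline erosion: 4 × 9 × 8 = 288
  Weld delamination: 3 × 2 × 5 = 30
  Stator binding: 2 × 10 × 7 = 140
After action: Spline erosion → 4 × 8 × 8 = 256.
Revised RPNs: Spline erosion=256, Lens seizure=224, Insufficient manifold=200, Stator binding=140, Preload wear=120, Diaphragm erosion=56, Weld delamination=30, Gasket binding=24, Insufficient insulation=12.
Highest is now Spline erosion (256).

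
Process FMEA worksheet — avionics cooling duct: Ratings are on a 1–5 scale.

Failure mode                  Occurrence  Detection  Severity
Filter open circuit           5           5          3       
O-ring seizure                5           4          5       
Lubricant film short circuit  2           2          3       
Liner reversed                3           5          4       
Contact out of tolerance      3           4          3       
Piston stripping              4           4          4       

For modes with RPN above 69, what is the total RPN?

RPN = Severity × Occurrence × Detection:
  Filter open circuit: 3 × 5 × 5 = 75
  O-ring seizure: 5 × 5 × 4 = 100
  Lubricant film short circuit: 3 × 2 × 2 = 12
  Liner reversed: 4 × 3 × 5 = 60
  Contact out of tolerance: 3 × 3 × 4 = 36
  Piston stripping: 4 × 4 × 4 = 64
RPN > 69: Filter open circuit (75), O-ring seizure (100).
Sum: 75 + 100 = 175.

175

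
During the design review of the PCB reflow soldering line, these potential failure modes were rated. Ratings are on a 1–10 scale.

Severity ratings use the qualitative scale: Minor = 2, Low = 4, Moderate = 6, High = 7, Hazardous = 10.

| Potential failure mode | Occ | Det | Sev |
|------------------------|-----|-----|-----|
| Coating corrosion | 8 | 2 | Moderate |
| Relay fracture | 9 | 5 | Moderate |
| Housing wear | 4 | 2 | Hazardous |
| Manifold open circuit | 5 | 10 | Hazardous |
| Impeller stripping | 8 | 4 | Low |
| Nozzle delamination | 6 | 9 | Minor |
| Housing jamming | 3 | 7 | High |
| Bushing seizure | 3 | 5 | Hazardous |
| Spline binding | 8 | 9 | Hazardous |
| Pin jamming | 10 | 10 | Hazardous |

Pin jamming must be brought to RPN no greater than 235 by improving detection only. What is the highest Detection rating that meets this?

2

Pin jamming: S=10, O=10, D=10 → current RPN = 1000.
Fixed product = 100. Need 100 × D ≤ 235, so D ≤ 235/100 = 2.35.
Maximum integer Detection rating = 2 (gives RPN 200; D=3 would give 300 > 235).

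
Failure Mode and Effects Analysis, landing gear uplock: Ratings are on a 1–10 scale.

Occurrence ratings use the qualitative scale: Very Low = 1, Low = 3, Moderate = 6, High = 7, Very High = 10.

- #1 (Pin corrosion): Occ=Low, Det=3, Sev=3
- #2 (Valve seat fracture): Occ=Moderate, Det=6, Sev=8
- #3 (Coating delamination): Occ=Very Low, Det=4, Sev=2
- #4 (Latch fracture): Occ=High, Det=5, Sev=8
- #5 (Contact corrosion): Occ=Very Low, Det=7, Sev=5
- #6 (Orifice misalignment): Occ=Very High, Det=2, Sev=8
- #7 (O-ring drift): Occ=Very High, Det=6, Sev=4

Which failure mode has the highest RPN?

RPN = Severity × Occurrence × Detection:
  #1: 3 × 3 × 3 = 27
  #2: 8 × 6 × 6 = 288
  #3: 2 × 1 × 4 = 8
  #4: 8 × 7 × 5 = 280
  #5: 5 × 1 × 7 = 35
  #6: 8 × 10 × 2 = 160
  #7: 4 × 10 × 6 = 240
Highest RPN is 288 → #2.

#2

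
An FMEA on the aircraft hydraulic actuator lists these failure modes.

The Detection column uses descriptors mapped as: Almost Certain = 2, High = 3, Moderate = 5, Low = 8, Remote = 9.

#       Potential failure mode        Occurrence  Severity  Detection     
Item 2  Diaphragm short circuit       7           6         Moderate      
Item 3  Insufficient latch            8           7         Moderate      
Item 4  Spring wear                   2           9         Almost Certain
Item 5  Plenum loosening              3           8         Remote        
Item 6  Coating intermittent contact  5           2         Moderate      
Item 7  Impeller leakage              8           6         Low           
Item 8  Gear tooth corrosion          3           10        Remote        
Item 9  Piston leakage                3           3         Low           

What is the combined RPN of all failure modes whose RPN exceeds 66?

1432

RPN = Severity × Occurrence × Detection:
  Item 2: 6 × 7 × 5 = 210
  Item 3: 7 × 8 × 5 = 280
  Item 4: 9 × 2 × 2 = 36
  Item 5: 8 × 3 × 9 = 216
  Item 6: 2 × 5 × 5 = 50
  Item 7: 6 × 8 × 8 = 384
  Item 8: 10 × 3 × 9 = 270
  Item 9: 3 × 3 × 8 = 72
RPN > 66: Item 2 (210), Item 3 (280), Item 5 (216), Item 7 (384), Item 8 (270), Item 9 (72).
Sum: 210 + 280 + 216 + 384 + 270 + 72 = 1432.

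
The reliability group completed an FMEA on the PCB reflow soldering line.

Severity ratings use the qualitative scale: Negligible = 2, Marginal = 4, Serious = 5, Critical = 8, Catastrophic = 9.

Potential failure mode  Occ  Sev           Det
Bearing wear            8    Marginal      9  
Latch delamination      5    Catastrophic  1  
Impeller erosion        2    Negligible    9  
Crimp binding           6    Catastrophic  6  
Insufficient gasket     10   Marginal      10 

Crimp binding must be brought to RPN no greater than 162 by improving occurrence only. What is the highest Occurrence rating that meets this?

Crimp binding: S=9, O=6, D=6 → current RPN = 324.
Fixed product = 54. Need 54 × O ≤ 162, so O ≤ 162/54 = 3.00.
Maximum integer Occurrence rating = 3 (gives RPN 162; O=4 would give 216 > 162).

3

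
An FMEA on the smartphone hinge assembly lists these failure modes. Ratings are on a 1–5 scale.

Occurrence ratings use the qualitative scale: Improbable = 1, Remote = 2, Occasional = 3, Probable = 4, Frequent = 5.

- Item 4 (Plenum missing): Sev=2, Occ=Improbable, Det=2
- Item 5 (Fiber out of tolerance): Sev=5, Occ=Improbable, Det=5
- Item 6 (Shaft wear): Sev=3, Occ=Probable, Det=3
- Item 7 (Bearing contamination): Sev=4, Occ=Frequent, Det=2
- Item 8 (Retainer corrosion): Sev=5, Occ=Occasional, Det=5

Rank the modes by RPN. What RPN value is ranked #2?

RPN = Severity × Occurrence × Detection:
  Item 4: 2 × 1 × 2 = 4
  Item 5: 5 × 1 × 5 = 25
  Item 6: 3 × 4 × 3 = 36
  Item 7: 4 × 5 × 2 = 40
  Item 8: 5 × 3 × 5 = 75
Sorted descending: 75, 40, 36, 25, 4.
The second-highest RPN is 40 (Item 7).

40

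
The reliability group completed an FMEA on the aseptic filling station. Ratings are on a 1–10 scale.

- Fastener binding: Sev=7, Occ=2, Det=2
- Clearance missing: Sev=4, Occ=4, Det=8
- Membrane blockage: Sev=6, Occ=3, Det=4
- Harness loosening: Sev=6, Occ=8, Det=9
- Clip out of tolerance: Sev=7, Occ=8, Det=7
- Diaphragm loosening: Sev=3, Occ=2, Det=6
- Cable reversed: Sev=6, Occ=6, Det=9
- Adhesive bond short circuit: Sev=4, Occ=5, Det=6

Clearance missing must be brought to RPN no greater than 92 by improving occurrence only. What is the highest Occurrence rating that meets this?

Clearance missing: S=4, O=4, D=8 → current RPN = 128.
Fixed product = 32. Need 32 × O ≤ 92, so O ≤ 92/32 = 2.88.
Maximum integer Occurrence rating = 2 (gives RPN 64; O=3 would give 96 > 92).

2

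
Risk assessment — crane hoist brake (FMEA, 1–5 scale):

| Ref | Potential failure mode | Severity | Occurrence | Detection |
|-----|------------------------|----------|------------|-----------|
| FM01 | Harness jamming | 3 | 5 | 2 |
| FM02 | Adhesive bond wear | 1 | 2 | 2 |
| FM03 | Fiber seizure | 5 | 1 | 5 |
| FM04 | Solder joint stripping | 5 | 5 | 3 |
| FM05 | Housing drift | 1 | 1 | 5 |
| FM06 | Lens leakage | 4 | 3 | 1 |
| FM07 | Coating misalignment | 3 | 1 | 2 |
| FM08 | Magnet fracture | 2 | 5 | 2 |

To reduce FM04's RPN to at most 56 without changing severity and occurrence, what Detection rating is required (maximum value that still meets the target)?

2

FM04: S=5, O=5, D=3 → current RPN = 75.
Fixed product = 25. Need 25 × D ≤ 56, so D ≤ 56/25 = 2.24.
Maximum integer Detection rating = 2 (gives RPN 50; D=3 would give 75 > 56).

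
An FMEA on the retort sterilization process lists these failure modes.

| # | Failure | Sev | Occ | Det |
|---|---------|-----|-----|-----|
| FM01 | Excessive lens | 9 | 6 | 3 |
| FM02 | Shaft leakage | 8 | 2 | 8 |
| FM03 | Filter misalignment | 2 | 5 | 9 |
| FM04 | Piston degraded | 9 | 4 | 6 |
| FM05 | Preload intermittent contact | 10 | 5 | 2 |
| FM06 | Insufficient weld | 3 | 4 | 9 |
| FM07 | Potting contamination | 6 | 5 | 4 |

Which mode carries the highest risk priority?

FM04

RPN = Severity × Occurrence × Detection:
  FM01: 9 × 6 × 3 = 162
  FM02: 8 × 2 × 8 = 128
  FM03: 2 × 5 × 9 = 90
  FM04: 9 × 4 × 6 = 216
  FM05: 10 × 5 × 2 = 100
  FM06: 3 × 4 × 9 = 108
  FM07: 6 × 5 × 4 = 120
Highest RPN is 216 → FM04.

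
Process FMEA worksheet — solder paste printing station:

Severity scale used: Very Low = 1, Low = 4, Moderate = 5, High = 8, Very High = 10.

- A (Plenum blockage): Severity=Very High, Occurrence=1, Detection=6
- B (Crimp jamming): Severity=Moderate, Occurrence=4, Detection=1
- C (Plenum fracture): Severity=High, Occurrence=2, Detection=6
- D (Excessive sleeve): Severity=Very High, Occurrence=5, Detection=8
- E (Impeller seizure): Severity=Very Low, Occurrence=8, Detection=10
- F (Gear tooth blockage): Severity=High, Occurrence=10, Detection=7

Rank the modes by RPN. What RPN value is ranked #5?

RPN = Severity × Occurrence × Detection:
  A: 10 × 1 × 6 = 60
  B: 5 × 4 × 1 = 20
  C: 8 × 2 × 6 = 96
  D: 10 × 5 × 8 = 400
  E: 1 × 8 × 10 = 80
  F: 8 × 10 × 7 = 560
Sorted descending: 560, 400, 96, 80, 60, 20.
The fifth-highest RPN is 60 (A).

60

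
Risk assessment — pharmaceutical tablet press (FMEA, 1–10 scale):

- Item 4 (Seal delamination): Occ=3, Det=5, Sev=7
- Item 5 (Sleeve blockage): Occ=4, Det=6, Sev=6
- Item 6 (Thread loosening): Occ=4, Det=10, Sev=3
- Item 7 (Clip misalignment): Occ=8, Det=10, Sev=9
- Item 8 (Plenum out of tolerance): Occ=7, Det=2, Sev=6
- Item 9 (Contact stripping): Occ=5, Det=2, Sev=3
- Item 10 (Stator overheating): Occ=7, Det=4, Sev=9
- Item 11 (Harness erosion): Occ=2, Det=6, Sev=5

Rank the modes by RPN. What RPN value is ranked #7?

RPN = Severity × Occurrence × Detection:
  Item 4: 7 × 3 × 5 = 105
  Item 5: 6 × 4 × 6 = 144
  Item 6: 3 × 4 × 10 = 120
  Item 7: 9 × 8 × 10 = 720
  Item 8: 6 × 7 × 2 = 84
  Item 9: 3 × 5 × 2 = 30
  Item 10: 9 × 7 × 4 = 252
  Item 11: 5 × 2 × 6 = 60
Sorted descending: 720, 252, 144, 120, 105, 84, 60, 30.
The seventh-highest RPN is 60 (Item 11).

60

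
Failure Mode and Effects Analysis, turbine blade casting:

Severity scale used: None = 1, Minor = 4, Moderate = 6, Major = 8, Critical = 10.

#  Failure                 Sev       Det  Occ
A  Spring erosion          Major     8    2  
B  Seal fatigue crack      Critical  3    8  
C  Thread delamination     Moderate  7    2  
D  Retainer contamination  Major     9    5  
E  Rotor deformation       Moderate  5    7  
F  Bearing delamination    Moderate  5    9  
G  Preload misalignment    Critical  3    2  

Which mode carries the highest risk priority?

D

RPN = Severity × Occurrence × Detection:
  A: 8 × 2 × 8 = 128
  B: 10 × 8 × 3 = 240
  C: 6 × 2 × 7 = 84
  D: 8 × 5 × 9 = 360
  E: 6 × 7 × 5 = 210
  F: 6 × 9 × 5 = 270
  G: 10 × 2 × 3 = 60
Highest RPN is 360 → D.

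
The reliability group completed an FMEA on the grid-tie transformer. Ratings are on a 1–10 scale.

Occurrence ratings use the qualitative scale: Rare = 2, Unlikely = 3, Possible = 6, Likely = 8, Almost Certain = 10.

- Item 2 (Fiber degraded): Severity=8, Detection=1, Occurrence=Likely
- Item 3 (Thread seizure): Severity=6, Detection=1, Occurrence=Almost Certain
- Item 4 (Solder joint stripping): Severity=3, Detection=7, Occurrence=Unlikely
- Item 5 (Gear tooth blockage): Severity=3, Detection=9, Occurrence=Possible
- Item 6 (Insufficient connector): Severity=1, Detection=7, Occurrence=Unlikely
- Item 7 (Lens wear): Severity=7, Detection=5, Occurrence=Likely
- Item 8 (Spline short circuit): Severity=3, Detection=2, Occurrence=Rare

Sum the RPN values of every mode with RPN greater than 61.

RPN = Severity × Occurrence × Detection:
  Item 2: 8 × 8 × 1 = 64
  Item 3: 6 × 10 × 1 = 60
  Item 4: 3 × 3 × 7 = 63
  Item 5: 3 × 6 × 9 = 162
  Item 6: 1 × 3 × 7 = 21
  Item 7: 7 × 8 × 5 = 280
  Item 8: 3 × 2 × 2 = 12
RPN > 61: Item 2 (64), Item 4 (63), Item 5 (162), Item 7 (280).
Sum: 64 + 63 + 162 + 280 = 569.

569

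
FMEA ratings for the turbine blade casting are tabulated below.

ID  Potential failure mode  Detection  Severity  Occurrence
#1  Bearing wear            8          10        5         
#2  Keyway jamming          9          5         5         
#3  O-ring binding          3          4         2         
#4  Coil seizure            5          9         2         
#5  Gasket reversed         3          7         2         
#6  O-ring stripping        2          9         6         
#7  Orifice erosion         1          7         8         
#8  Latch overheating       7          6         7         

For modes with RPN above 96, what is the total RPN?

RPN = Severity × Occurrence × Detection:
  #1: 10 × 5 × 8 = 400
  #2: 5 × 5 × 9 = 225
  #3: 4 × 2 × 3 = 24
  #4: 9 × 2 × 5 = 90
  #5: 7 × 2 × 3 = 42
  #6: 9 × 6 × 2 = 108
  #7: 7 × 8 × 1 = 56
  #8: 6 × 7 × 7 = 294
RPN > 96: #1 (400), #2 (225), #6 (108), #8 (294).
Sum: 400 + 225 + 108 + 294 = 1027.

1027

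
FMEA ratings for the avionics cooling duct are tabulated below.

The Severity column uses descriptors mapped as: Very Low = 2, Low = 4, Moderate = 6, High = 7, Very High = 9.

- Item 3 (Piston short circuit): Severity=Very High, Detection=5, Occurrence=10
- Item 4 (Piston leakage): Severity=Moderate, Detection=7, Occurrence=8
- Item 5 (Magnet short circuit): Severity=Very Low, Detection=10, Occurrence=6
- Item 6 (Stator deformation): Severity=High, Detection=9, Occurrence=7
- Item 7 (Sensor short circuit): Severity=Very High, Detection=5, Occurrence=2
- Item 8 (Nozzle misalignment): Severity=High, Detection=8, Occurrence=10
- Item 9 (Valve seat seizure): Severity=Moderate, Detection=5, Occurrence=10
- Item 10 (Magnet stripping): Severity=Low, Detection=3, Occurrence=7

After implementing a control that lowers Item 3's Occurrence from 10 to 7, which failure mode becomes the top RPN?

Item 8

RPN = Severity × Occurrence × Detection:
  Item 3: 9 × 10 × 5 = 450
  Item 4: 6 × 8 × 7 = 336
  Item 5: 2 × 6 × 10 = 120
  Item 6: 7 × 7 × 9 = 441
  Item 7: 9 × 2 × 5 = 90
  Item 8: 7 × 10 × 8 = 560
  Item 9: 6 × 10 × 5 = 300
  Item 10: 4 × 7 × 3 = 84
After action: Item 3 → 9 × 7 × 5 = 315.
Revised RPNs: Item 8=560, Item 6=441, Item 4=336, Item 3=315, Item 9=300, Item 5=120, Item 7=90, Item 10=84.
Highest is now Item 8 (560).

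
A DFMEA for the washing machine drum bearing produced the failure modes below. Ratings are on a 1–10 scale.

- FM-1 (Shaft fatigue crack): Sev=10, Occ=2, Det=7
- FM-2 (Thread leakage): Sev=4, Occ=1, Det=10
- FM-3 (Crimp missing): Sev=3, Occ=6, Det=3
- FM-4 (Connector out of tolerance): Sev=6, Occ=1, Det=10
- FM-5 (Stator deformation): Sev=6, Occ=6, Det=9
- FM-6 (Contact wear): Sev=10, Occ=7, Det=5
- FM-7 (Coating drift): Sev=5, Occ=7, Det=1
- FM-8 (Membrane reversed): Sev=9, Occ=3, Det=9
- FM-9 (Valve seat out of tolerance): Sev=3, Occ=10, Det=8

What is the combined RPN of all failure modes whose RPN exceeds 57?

1357

RPN = Severity × Occurrence × Detection:
  FM-1: 10 × 2 × 7 = 140
  FM-2: 4 × 1 × 10 = 40
  FM-3: 3 × 6 × 3 = 54
  FM-4: 6 × 1 × 10 = 60
  FM-5: 6 × 6 × 9 = 324
  FM-6: 10 × 7 × 5 = 350
  FM-7: 5 × 7 × 1 = 35
  FM-8: 9 × 3 × 9 = 243
  FM-9: 3 × 10 × 8 = 240
RPN > 57: FM-1 (140), FM-4 (60), FM-5 (324), FM-6 (350), FM-8 (243), FM-9 (240).
Sum: 140 + 60 + 324 + 350 + 243 + 240 = 1357.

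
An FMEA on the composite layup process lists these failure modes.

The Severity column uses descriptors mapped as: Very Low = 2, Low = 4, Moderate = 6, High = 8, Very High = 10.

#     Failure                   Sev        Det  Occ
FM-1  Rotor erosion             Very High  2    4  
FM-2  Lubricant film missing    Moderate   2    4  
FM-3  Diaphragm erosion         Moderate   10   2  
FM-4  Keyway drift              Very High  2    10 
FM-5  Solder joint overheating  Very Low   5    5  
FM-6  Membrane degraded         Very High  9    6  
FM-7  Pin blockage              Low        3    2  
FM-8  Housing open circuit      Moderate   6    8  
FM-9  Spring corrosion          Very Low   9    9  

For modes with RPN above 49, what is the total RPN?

RPN = Severity × Occurrence × Detection:
  FM-1: 10 × 4 × 2 = 80
  FM-2: 6 × 4 × 2 = 48
  FM-3: 6 × 2 × 10 = 120
  FM-4: 10 × 10 × 2 = 200
  FM-5: 2 × 5 × 5 = 50
  FM-6: 10 × 6 × 9 = 540
  FM-7: 4 × 2 × 3 = 24
  FM-8: 6 × 8 × 6 = 288
  FM-9: 2 × 9 × 9 = 162
RPN > 49: FM-1 (80), FM-3 (120), FM-4 (200), FM-5 (50), FM-6 (540), FM-8 (288), FM-9 (162).
Sum: 80 + 120 + 200 + 50 + 540 + 288 + 162 = 1440.

1440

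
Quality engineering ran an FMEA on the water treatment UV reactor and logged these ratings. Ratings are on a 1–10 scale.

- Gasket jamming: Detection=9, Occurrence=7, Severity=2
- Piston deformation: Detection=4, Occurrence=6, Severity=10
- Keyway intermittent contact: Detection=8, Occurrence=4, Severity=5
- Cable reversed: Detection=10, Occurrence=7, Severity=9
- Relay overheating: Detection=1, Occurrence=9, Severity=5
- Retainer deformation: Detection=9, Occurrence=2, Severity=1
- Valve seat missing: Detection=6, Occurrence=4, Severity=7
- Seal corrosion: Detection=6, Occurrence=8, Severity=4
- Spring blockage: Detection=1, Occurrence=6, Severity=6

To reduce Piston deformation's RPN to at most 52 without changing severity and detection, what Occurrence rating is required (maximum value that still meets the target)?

1

Piston deformation: S=10, O=6, D=4 → current RPN = 240.
Fixed product = 40. Need 40 × O ≤ 52, so O ≤ 52/40 = 1.30.
Maximum integer Occurrence rating = 1 (gives RPN 40; O=2 would give 80 > 52).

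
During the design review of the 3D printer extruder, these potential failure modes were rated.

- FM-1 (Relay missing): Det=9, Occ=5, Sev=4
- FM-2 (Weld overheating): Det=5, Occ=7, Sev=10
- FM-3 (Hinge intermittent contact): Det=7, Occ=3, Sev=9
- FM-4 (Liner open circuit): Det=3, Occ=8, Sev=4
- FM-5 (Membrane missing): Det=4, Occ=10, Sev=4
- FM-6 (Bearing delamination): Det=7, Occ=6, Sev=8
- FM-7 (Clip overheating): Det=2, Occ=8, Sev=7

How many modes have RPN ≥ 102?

RPN = Severity × Occurrence × Detection:
  FM-1: 4 × 5 × 9 = 180
  FM-2: 10 × 7 × 5 = 350
  FM-3: 9 × 3 × 7 = 189
  FM-4: 4 × 8 × 3 = 96
  FM-5: 4 × 10 × 4 = 160
  FM-6: 8 × 6 × 7 = 336
  FM-7: 7 × 8 × 2 = 112
Modes with RPN ≥ 102: FM-1 (180), FM-2 (350), FM-3 (189), FM-5 (160), FM-6 (336), FM-7 (112) → 6.

6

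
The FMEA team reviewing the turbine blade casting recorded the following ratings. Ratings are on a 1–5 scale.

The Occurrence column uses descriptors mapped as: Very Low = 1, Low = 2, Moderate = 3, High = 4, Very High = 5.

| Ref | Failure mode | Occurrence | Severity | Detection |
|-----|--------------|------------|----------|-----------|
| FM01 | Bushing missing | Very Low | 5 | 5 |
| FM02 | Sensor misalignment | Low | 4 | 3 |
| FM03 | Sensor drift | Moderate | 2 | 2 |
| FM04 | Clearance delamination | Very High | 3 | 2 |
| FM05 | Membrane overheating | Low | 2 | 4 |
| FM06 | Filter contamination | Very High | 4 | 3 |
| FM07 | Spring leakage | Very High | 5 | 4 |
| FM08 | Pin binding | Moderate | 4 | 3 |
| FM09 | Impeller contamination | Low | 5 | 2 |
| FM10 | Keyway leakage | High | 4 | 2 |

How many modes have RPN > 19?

8

RPN = Severity × Occurrence × Detection:
  FM01: 5 × 1 × 5 = 25
  FM02: 4 × 2 × 3 = 24
  FM03: 2 × 3 × 2 = 12
  FM04: 3 × 5 × 2 = 30
  FM05: 2 × 2 × 4 = 16
  FM06: 4 × 5 × 3 = 60
  FM07: 5 × 5 × 4 = 100
  FM08: 4 × 3 × 3 = 36
  FM09: 5 × 2 × 2 = 20
  FM10: 4 × 4 × 2 = 32
Modes with RPN > 19: FM01 (25), FM02 (24), FM04 (30), FM06 (60), FM07 (100), FM08 (36), FM09 (20), FM10 (32) → 8.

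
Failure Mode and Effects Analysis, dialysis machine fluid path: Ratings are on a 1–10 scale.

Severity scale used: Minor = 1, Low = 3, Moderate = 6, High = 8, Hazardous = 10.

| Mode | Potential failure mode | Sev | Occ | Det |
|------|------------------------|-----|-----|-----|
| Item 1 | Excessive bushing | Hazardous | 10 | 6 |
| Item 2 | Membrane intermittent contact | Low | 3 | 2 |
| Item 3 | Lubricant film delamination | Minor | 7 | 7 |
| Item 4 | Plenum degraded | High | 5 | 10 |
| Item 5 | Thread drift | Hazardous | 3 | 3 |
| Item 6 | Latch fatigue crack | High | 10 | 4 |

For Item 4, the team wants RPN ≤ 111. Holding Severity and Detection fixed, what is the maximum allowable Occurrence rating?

Item 4: S=8, O=5, D=10 → current RPN = 400.
Fixed product = 80. Need 80 × O ≤ 111, so O ≤ 111/80 = 1.39.
Maximum integer Occurrence rating = 1 (gives RPN 80; O=2 would give 160 > 111).

1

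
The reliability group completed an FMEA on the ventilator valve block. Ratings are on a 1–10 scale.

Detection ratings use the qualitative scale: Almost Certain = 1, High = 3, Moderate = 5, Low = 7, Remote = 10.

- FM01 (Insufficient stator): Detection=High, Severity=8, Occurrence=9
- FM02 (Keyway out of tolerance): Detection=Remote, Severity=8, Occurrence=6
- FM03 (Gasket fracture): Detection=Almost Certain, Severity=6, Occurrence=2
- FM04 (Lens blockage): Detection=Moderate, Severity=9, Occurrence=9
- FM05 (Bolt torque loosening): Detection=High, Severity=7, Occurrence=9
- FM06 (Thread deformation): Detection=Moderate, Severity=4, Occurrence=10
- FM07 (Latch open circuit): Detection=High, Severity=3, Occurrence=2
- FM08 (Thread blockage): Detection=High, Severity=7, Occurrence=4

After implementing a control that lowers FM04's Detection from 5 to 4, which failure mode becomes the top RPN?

RPN = Severity × Occurrence × Detection:
  FM01: 8 × 9 × 3 = 216
  FM02: 8 × 6 × 10 = 480
  FM03: 6 × 2 × 1 = 12
  FM04: 9 × 9 × 5 = 405
  FM05: 7 × 9 × 3 = 189
  FM06: 4 × 10 × 5 = 200
  FM07: 3 × 2 × 3 = 18
  FM08: 7 × 4 × 3 = 84
After action: FM04 → 9 × 9 × 4 = 324.
Revised RPNs: FM02=480, FM04=324, FM01=216, FM06=200, FM05=189, FM08=84, FM07=18, FM03=12.
Highest is now FM02 (480).

FM02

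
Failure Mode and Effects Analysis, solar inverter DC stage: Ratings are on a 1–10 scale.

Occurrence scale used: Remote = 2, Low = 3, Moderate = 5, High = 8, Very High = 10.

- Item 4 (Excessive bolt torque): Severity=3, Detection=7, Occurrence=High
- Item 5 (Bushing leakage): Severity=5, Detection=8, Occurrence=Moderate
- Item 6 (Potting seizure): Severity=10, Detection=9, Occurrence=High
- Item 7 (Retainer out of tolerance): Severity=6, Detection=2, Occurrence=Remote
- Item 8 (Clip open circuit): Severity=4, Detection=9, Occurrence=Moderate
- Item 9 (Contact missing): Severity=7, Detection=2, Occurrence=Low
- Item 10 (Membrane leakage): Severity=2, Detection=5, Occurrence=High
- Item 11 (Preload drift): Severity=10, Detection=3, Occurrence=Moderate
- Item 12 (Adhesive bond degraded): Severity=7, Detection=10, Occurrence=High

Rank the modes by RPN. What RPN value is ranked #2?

560

RPN = Severity × Occurrence × Detection:
  Item 4: 3 × 8 × 7 = 168
  Item 5: 5 × 5 × 8 = 200
  Item 6: 10 × 8 × 9 = 720
  Item 7: 6 × 2 × 2 = 24
  Item 8: 4 × 5 × 9 = 180
  Item 9: 7 × 3 × 2 = 42
  Item 10: 2 × 8 × 5 = 80
  Item 11: 10 × 5 × 3 = 150
  Item 12: 7 × 8 × 10 = 560
Sorted descending: 720, 560, 200, 180, 168, 150, 80, 42, 24.
The second-highest RPN is 560 (Item 12).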